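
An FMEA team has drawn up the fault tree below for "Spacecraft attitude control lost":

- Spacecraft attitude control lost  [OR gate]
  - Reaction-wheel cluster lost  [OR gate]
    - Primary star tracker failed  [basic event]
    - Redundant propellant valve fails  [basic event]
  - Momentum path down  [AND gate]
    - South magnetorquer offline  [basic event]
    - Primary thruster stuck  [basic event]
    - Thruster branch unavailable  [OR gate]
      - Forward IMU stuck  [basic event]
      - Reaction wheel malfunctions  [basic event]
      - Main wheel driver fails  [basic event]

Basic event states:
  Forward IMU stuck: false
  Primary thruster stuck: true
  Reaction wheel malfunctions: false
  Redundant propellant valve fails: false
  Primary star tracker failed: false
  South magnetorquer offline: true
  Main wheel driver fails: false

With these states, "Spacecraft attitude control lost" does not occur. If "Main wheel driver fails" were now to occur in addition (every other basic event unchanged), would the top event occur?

Counterfactual: set "Main wheel driver fails" to occurred.
Reaction-wheel cluster lost [OR]: Primary star tracker failed=not, Redundant propellant valve fails=not → no input occurs → does not occur.
Thruster branch unavailable [OR]: Forward IMU stuck=not, Reaction wheel malfunctions=not, Main wheel driver fails=occurs → at least one input occurs → occurs.
Momentum path down [AND]: South magnetorquer offline=occurs, Primary thruster stuck=occurs, Thruster branch unavailable=occurs → all inputs occur → occurs.
Spacecraft attitude control lost [OR]: Reaction-wheel cluster lost=not, Momentum path down=occurs → at least one input occurs → occurs.

Yes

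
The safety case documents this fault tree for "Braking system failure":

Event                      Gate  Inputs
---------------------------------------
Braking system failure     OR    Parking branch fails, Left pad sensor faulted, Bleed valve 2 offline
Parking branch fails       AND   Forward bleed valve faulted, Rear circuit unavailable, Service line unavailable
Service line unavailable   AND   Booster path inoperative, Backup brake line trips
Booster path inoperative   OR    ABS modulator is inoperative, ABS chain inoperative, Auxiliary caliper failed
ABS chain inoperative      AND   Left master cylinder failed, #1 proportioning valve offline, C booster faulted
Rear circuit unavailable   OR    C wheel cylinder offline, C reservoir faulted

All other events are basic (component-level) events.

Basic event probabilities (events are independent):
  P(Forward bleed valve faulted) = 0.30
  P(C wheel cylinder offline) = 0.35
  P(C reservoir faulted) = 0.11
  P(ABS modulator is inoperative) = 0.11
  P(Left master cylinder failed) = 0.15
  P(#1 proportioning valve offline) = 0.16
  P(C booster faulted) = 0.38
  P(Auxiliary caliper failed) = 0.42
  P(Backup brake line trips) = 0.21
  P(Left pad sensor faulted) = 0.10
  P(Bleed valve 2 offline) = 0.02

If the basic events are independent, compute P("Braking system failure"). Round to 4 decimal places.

P(Rear circuit unavailable) [OR] = 1 − (1−0.35) × (1−0.11) = 0.421500
P(ABS chain inoperative) [AND] = 0.15 × 0.16 × 0.38 = 0.009120
P(Booster path inoperative) [OR] = 1 − (1−0.11) × (1−0.009120) × (1−0.42) = 0.488508
P(Service line unavailable) [AND] = 0.488508 × 0.21 = 0.102587
P(Parking branch fails) [AND] = 0.30 × 0.421500 × 0.102587 = 0.012972
P(Braking system failure) [OR] = 1 − (1−0.012972) × (1−0.10) × (1−0.02) = 0.129441
Rounded to 4 decimal places: P(Braking system failure) ≈ 0.1294.

0.1294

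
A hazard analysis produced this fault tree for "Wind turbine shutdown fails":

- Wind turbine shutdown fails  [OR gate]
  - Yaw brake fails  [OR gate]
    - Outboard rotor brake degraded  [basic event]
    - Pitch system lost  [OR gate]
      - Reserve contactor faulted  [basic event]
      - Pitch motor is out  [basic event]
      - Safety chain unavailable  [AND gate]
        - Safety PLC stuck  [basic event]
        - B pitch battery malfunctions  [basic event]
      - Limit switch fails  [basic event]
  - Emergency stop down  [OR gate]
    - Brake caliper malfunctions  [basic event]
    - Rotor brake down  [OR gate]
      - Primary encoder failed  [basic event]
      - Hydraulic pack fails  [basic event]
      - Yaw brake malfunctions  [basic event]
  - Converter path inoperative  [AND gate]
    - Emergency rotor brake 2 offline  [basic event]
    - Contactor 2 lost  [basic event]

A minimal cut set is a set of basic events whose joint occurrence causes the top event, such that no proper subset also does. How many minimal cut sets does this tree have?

Safety chain unavailable [AND]: one cut set from each child combined → 1 × 1 = 1 cut set(s).
Pitch system lost [OR]: union of children's cut sets → 4 cut set(s).
Yaw brake fails [OR]: union of children's cut sets → 5 cut set(s).
Rotor brake down [OR]: union of children's cut sets → 3 cut set(s).
Emergency stop down [OR]: union of children's cut sets → 4 cut set(s).
Converter path inoperative [AND]: one cut set from each child combined → 1 × 1 = 1 cut set(s).
Wind turbine shutdown fails [OR]: union of children's cut sets → 10 cut set(s).
Minimal cut sets: {Outboard rotor brake degraded}; {Reserve contactor faulted}; {Pitch motor is out}; {B pitch battery malfunctions, Safety PLC stuck}; {Limit switch fails}; {Brake caliper malfunctions}; {Primary encoder failed}; {Hydraulic pack fails}; {Yaw brake malfunctions}; {Contactor 2 lost, Emergency rotor brake 2 offline}.

10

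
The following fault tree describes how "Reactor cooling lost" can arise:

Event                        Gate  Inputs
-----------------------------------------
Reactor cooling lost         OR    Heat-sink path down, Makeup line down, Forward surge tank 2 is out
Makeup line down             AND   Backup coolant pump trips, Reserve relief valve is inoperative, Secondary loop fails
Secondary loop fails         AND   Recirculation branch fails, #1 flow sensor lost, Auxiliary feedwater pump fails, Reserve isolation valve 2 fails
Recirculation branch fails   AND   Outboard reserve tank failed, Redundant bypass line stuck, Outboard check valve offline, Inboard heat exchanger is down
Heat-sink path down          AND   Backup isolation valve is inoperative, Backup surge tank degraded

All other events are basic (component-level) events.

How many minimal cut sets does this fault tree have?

Heat-sink path down [AND]: one cut set from each child combined → 1 × 1 = 1 cut set(s).
Recirculation branch fails [AND]: one cut set from each child combined → 1 × 1 × 1 × 1 = 1 cut set(s).
Secondary loop fails [AND]: one cut set from each child combined → 1 × 1 × 1 × 1 = 1 cut set(s).
Makeup line down [AND]: one cut set from each child combined → 1 × 1 × 1 = 1 cut set(s).
Reactor cooling lost [OR]: union of children's cut sets → 3 cut set(s).
Minimal cut sets: {Backup isolation valve is inoperative, Backup surge tank degraded}; {#1 flow sensor lost, Auxiliary feedwater pump fails, Backup coolant pump trips, Inboard heat exchanger is down, Outboard check valve offline, Outboard reserve tank failed, Redundant bypass line stuck, Reserve isolation valve 2 fails, Reserve relief valve is inoperative}; {Forward surge tank 2 is out}.

3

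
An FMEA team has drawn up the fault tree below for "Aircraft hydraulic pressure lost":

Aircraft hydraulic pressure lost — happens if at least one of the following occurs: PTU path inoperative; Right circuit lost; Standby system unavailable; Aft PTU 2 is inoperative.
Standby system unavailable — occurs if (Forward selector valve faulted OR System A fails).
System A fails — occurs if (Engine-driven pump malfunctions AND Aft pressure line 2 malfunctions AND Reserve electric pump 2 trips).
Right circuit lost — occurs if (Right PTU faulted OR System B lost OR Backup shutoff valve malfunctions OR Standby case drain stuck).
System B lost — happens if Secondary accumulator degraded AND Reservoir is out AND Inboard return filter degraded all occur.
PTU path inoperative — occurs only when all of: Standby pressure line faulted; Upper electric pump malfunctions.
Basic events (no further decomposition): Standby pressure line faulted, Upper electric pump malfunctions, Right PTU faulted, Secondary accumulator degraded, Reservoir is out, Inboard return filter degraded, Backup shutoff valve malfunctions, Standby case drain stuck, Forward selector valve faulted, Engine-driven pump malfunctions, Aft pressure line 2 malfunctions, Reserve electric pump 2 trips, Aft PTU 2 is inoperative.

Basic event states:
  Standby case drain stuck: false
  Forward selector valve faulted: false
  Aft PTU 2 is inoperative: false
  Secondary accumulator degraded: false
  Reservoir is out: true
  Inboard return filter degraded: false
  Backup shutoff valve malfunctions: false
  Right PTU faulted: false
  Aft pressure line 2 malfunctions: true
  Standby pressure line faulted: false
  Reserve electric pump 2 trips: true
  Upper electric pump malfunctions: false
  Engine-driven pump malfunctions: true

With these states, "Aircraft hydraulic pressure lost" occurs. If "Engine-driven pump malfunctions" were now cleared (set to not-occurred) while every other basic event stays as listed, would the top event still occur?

No

Counterfactual: set "Engine-driven pump malfunctions" to not occurred.
PTU path inoperative [AND]: Standby pressure line faulted=not, Upper electric pump malfunctions=not → not all inputs occur → does not occur.
System B lost [AND]: Secondary accumulator degraded=not, Reservoir is out=occurs, Inboard return filter degraded=not → not all inputs occur → does not occur.
Right circuit lost [OR]: Right PTU faulted=not, System B lost=not, Backup shutoff valve malfunctions=not, Standby case drain stuck=not → no input occurs → does not occur.
System A fails [AND]: Engine-driven pump malfunctions=not, Aft pressure line 2 malfunctions=occurs, Reserve electric pump 2 trips=occurs → not all inputs occur → does not occur.
Standby system unavailable [OR]: Forward selector valve faulted=not, System A fails=not → no input occurs → does not occur.
Aircraft hydraulic pressure lost [OR]: PTU path inoperative=not, Right circuit lost=not, Standby system unavailable=not, Aft PTU 2 is inoperative=not → no input occurs → does not occur.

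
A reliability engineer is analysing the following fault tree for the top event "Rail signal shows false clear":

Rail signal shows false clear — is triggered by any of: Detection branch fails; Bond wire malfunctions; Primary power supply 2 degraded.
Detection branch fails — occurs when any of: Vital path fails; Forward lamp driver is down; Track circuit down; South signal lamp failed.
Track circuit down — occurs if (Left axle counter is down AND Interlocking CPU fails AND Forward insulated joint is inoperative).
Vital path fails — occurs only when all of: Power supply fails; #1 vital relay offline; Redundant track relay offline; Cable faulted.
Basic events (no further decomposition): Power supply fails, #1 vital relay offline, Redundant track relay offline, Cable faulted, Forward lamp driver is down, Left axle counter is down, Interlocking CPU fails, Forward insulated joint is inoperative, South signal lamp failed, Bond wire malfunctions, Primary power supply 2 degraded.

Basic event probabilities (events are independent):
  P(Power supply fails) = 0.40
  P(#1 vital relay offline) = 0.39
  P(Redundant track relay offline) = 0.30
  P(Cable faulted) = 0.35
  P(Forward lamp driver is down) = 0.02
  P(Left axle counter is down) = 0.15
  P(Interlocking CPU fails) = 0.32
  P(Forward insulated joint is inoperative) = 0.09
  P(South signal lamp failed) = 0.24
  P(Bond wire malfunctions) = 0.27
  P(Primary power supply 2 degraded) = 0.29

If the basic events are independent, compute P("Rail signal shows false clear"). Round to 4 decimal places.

0.6219

P(Vital path fails) [AND] = 0.40 × 0.39 × 0.30 × 0.35 = 0.016380
P(Track circuit down) [AND] = 0.15 × 0.32 × 0.09 = 0.004320
P(Detection branch fails) [OR] = 1 − (1−0.016380) × (1−0.02) × (1−0.004320) × (1−0.24) = 0.270565
P(Rail signal shows false clear) [OR] = 1 − (1−0.270565) × (1−0.27) × (1−0.29) = 0.621934
Rounded to 4 decimal places: P(Rail signal shows false clear) ≈ 0.6219.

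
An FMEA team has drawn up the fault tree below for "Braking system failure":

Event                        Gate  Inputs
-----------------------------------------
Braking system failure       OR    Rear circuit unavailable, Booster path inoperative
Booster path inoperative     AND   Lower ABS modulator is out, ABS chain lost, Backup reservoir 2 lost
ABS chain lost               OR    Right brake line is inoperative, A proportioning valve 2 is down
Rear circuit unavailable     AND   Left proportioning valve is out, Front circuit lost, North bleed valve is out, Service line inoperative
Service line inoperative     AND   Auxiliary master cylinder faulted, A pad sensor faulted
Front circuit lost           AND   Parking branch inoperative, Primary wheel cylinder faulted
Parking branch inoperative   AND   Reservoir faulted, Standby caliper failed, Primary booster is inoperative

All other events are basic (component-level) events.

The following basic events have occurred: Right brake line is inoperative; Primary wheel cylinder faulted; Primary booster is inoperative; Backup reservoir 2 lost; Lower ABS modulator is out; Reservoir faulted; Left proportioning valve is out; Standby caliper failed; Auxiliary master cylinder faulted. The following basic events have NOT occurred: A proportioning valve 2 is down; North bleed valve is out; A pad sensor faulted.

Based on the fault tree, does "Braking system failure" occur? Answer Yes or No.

Parking branch inoperative [AND]: Reservoir faulted=occurs, Standby caliper failed=occurs, Primary booster is inoperative=occurs → all inputs occur → occurs.
Front circuit lost [AND]: Parking branch inoperative=occurs, Primary wheel cylinder faulted=occurs → all inputs occur → occurs.
Service line inoperative [AND]: Auxiliary master cylinder faulted=occurs, A pad sensor faulted=not → not all inputs occur → does not occur.
Rear circuit unavailable [AND]: Left proportioning valve is out=occurs, Front circuit lost=occurs, North bleed valve is out=not, Service line inoperative=not → not all inputs occur → does not occur.
ABS chain lost [OR]: Right brake line is inoperative=occurs, A proportioning valve 2 is down=not → at least one input occurs → occurs.
Booster path inoperative [AND]: Lower ABS modulator is out=occurs, ABS chain lost=occurs, Backup reservoir 2 lost=occurs → all inputs occur → occurs.
Braking system failure [OR]: Rear circuit unavailable=not, Booster path inoperative=occurs → at least one input occurs → occurs.

Yes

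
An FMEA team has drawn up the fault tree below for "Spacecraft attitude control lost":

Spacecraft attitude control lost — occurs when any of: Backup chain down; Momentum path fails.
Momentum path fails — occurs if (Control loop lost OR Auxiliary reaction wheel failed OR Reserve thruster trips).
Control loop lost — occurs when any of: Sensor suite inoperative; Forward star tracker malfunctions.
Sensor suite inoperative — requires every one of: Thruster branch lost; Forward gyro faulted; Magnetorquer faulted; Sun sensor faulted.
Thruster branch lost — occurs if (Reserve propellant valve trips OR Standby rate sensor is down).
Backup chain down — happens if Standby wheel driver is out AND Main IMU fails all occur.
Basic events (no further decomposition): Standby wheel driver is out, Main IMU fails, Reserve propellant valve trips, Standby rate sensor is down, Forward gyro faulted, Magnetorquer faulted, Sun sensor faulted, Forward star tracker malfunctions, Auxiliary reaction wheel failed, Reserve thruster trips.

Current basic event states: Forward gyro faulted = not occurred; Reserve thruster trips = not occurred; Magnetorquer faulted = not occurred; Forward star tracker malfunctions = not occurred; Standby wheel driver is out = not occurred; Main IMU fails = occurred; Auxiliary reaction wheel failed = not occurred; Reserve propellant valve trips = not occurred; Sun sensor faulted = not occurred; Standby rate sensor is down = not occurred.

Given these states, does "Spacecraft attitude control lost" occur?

No

Backup chain down [AND]: Standby wheel driver is out=not, Main IMU fails=occurs → not all inputs occur → does not occur.
Thruster branch lost [OR]: Reserve propellant valve trips=not, Standby rate sensor is down=not → no input occurs → does not occur.
Sensor suite inoperative [AND]: Thruster branch lost=not, Forward gyro faulted=not, Magnetorquer faulted=not, Sun sensor faulted=not → not all inputs occur → does not occur.
Control loop lost [OR]: Sensor suite inoperative=not, Forward star tracker malfunctions=not → no input occurs → does not occur.
Momentum path fails [OR]: Control loop lost=not, Auxiliary reaction wheel failed=not, Reserve thruster trips=not → no input occurs → does not occur.
Spacecraft attitude control lost [OR]: Backup chain down=not, Momentum path fails=not → no input occurs → does not occur.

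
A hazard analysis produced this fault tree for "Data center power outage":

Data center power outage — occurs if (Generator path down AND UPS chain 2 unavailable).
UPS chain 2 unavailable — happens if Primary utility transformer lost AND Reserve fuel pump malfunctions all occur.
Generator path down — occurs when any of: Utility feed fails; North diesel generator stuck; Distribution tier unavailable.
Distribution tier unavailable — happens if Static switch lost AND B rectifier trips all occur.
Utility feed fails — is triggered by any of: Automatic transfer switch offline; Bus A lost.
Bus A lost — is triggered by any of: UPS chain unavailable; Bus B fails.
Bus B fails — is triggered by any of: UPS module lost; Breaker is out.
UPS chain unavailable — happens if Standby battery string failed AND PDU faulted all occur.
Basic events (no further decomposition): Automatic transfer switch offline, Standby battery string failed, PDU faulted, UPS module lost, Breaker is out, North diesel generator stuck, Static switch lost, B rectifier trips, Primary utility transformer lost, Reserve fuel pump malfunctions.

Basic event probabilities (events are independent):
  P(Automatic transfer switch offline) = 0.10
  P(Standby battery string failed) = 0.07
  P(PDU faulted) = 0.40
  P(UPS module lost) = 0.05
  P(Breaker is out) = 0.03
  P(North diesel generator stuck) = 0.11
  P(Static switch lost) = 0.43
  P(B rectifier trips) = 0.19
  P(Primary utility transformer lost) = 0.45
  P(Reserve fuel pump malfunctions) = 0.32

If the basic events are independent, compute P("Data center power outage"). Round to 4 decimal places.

0.0491

P(UPS chain unavailable) [AND] = 0.07 × 0.40 = 0.028000
P(Bus B fails) [OR] = 1 − (1−0.05) × (1−0.03) = 0.078500
P(Bus A lost) [OR] = 1 − (1−0.028000) × (1−0.078500) = 0.104302
P(Utility feed fails) [OR] = 1 − (1−0.10) × (1−0.104302) = 0.193872
P(Distribution tier unavailable) [AND] = 0.43 × 0.19 = 0.081700
P(Generator path down) [OR] = 1 − (1−0.193872) × (1−0.11) × (1−0.081700) = 0.341162
P(UPS chain 2 unavailable) [AND] = 0.45 × 0.32 = 0.144000
P(Data center power outage) [AND] = 0.341162 × 0.144000 = 0.049127
Rounded to 4 decimal places: P(Data center power outage) ≈ 0.0491.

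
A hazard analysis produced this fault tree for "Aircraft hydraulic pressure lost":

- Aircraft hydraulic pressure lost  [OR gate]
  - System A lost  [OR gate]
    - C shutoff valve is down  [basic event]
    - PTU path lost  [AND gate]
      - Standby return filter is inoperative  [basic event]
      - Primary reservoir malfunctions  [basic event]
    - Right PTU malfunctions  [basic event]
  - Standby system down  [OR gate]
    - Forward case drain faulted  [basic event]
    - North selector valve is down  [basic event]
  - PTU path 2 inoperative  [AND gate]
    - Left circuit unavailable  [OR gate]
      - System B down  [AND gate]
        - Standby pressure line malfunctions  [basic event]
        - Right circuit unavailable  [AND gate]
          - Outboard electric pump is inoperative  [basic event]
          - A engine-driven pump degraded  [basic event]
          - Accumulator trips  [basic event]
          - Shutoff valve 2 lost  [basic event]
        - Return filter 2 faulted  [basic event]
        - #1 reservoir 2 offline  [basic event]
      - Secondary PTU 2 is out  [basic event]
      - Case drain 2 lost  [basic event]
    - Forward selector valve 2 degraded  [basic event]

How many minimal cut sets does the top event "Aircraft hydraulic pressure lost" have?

8

PTU path lost [AND]: one cut set from each child combined → 1 × 1 = 1 cut set(s).
System A lost [OR]: union of children's cut sets → 3 cut set(s).
Standby system down [OR]: union of children's cut sets → 2 cut set(s).
Right circuit unavailable [AND]: one cut set from each child combined → 1 × 1 × 1 × 1 = 1 cut set(s).
System B down [AND]: one cut set from each child combined → 1 × 1 × 1 × 1 = 1 cut set(s).
Left circuit unavailable [OR]: union of children's cut sets → 3 cut set(s).
PTU path 2 inoperative [AND]: one cut set from each child combined → 3 × 1 = 3 cut set(s).
Aircraft hydraulic pressure lost [OR]: union of children's cut sets → 8 cut set(s).
Minimal cut sets: {C shutoff valve is down}; {Primary reservoir malfunctions, Standby return filter is inoperative}; {Right PTU malfunctions}; {Forward case drain faulted}; {North selector valve is down}; {#1 reservoir 2 offline, A engine-driven pump degraded, Accumulator trips, Forward selector valve 2 degraded, Outboard electric pump is inoperative, Return filter 2 faulted, Shutoff valve 2 lost, Standby pressure line malfunctions}; {Forward selector valve 2 degraded, Secondary PTU 2 is out}; {Case drain 2 lost, Forward selector valve 2 degraded}.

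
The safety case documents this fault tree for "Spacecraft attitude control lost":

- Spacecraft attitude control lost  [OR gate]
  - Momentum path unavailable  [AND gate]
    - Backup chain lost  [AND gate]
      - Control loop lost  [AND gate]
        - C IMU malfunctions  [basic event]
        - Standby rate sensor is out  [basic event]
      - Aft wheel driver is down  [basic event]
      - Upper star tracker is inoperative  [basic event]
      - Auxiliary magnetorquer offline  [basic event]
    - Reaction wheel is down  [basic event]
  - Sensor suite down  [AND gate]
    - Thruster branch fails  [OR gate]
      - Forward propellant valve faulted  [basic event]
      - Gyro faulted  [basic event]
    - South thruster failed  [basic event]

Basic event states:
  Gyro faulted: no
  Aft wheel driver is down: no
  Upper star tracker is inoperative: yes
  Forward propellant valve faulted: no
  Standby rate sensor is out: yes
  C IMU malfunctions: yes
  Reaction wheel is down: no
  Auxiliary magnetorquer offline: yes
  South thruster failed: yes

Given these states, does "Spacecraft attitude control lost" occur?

Control loop lost [AND]: C IMU malfunctions=occurs, Standby rate sensor is out=occurs → all inputs occur → occurs.
Backup chain lost [AND]: Control loop lost=occurs, Aft wheel driver is down=not, Upper star tracker is inoperative=occurs, Auxiliary magnetorquer offline=occurs → not all inputs occur → does not occur.
Momentum path unavailable [AND]: Backup chain lost=not, Reaction wheel is down=not → not all inputs occur → does not occur.
Thruster branch fails [OR]: Forward propellant valve faulted=not, Gyro faulted=not → no input occurs → does not occur.
Sensor suite down [AND]: Thruster branch fails=not, South thruster failed=occurs → not all inputs occur → does not occur.
Spacecraft attitude control lost [OR]: Momentum path unavailable=not, Sensor suite down=not → no input occurs → does not occur.

No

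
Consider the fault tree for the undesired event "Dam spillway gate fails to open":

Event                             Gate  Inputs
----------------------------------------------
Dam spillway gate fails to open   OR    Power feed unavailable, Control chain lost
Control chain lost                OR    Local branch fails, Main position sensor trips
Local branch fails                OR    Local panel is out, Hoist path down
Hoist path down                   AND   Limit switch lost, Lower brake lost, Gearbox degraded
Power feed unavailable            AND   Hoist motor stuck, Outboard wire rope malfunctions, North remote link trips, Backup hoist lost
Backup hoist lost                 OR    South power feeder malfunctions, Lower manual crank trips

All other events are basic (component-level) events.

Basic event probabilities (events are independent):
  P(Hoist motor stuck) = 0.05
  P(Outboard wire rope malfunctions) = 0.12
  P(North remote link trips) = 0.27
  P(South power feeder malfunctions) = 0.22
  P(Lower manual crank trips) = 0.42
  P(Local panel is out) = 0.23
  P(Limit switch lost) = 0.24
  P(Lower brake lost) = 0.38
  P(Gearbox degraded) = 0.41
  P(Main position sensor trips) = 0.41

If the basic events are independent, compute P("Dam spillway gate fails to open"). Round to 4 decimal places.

0.5631

P(Backup hoist lost) [OR] = 1 − (1−0.22) × (1−0.42) = 0.547600
P(Power feed unavailable) [AND] = 0.05 × 0.12 × 0.27 × 0.547600 = 0.000887
P(Hoist path down) [AND] = 0.24 × 0.38 × 0.41 = 0.037392
P(Local branch fails) [OR] = 1 − (1−0.23) × (1−0.037392) = 0.258792
P(Control chain lost) [OR] = 1 − (1−0.258792) × (1−0.41) = 0.562687
P(Dam spillway gate fails to open) [OR] = 1 − (1−0.000887) × (1−0.562687) = 0.563075
Rounded to 4 decimal places: P(Dam spillway gate fails to open) ≈ 0.5631.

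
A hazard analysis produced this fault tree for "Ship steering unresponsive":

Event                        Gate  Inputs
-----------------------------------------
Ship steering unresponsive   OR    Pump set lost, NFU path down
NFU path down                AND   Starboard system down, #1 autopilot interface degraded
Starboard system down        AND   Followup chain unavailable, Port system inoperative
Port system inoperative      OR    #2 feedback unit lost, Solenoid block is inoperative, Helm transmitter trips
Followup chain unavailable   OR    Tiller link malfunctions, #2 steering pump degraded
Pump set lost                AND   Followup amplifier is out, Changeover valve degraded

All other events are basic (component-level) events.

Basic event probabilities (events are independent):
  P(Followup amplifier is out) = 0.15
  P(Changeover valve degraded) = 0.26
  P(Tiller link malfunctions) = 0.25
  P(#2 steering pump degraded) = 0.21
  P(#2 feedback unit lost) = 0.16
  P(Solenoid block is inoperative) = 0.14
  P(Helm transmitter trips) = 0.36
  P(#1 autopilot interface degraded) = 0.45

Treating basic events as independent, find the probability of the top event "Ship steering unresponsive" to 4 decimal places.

0.1337

P(Pump set lost) [AND] = 0.15 × 0.26 = 0.039000
P(Followup chain unavailable) [OR] = 1 − (1−0.25) × (1−0.21) = 0.407500
P(Port system inoperative) [OR] = 1 − (1−0.16) × (1−0.14) × (1−0.36) = 0.537664
P(Starboard system down) [AND] = 0.407500 × 0.537664 = 0.219098
P(NFU path down) [AND] = 0.219098 × 0.45 = 0.098594
P(Ship steering unresponsive) [OR] = 1 − (1−0.039000) × (1−0.098594) = 0.133749
Rounded to 4 decimal places: P(Ship steering unresponsive) ≈ 0.1337.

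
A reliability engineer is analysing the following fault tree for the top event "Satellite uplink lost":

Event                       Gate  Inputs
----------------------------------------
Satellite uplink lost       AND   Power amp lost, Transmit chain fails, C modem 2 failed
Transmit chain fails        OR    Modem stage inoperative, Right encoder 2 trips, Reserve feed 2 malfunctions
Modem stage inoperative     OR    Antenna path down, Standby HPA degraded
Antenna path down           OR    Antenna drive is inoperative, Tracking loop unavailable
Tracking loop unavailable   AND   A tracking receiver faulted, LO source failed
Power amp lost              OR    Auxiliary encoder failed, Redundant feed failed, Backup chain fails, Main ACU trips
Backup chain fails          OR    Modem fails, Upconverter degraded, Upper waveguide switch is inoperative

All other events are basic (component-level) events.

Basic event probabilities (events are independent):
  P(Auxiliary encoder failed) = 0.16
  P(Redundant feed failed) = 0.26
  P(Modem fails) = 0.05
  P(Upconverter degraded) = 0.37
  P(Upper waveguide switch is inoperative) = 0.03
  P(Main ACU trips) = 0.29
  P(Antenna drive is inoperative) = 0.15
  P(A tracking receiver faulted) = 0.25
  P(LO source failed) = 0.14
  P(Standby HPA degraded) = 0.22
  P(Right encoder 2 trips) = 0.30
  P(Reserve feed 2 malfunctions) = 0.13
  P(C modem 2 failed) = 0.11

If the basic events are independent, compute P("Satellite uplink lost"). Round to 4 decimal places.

P(Backup chain fails) [OR] = 1 − (1−0.05) × (1−0.37) × (1−0.03) = 0.419455
P(Power amp lost) [OR] = 1 − (1−0.16) × (1−0.26) × (1−0.419455) × (1−0.29) = 0.743785
P(Tracking loop unavailable) [AND] = 0.25 × 0.14 = 0.035000
P(Antenna path down) [OR] = 1 − (1−0.15) × (1−0.035000) = 0.179750
P(Modem stage inoperative) [OR] = 1 − (1−0.179750) × (1−0.22) = 0.360205
P(Transmit chain fails) [OR] = 1 − (1−0.360205) × (1−0.30) × (1−0.13) = 0.610365
P(Satellite uplink lost) [AND] = 0.743785 × 0.610365 × 0.11 = 0.049938
Rounded to 4 decimal places: P(Satellite uplink lost) ≈ 0.0499.

0.0499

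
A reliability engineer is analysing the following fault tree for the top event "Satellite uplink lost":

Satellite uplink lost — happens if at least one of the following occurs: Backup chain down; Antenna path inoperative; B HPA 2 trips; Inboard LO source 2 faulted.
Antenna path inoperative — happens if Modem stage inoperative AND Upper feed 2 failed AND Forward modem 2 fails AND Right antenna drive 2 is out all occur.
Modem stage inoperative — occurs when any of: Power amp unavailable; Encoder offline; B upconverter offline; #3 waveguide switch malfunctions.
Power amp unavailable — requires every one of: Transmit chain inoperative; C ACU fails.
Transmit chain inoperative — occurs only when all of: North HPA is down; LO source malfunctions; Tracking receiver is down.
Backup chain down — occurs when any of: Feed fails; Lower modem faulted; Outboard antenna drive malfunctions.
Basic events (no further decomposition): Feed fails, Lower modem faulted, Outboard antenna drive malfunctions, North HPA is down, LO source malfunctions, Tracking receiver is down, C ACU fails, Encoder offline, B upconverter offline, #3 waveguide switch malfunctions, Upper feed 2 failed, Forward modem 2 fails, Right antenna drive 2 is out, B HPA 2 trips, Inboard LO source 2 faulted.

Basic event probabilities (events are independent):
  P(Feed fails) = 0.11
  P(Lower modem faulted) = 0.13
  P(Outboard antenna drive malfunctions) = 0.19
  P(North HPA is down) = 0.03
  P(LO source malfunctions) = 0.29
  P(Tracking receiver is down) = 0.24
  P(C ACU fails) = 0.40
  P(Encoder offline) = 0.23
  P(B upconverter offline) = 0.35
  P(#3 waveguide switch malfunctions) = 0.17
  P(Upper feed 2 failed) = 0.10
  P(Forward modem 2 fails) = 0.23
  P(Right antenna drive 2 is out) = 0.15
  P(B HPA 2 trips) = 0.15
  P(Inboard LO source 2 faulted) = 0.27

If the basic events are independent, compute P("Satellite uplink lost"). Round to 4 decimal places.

P(Backup chain down) [OR] = 1 − (1−0.11) × (1−0.13) × (1−0.19) = 0.372817
P(Transmit chain inoperative) [AND] = 0.03 × 0.29 × 0.24 = 0.002088
P(Power amp unavailable) [AND] = 0.002088 × 0.40 = 0.000835
P(Modem stage inoperative) [OR] = 1 − (1−0.000835) × (1−0.23) × (1−0.35) × (1−0.17) = 0.584932
P(Antenna path inoperative) [AND] = 0.584932 × 0.10 × 0.23 × 0.15 = 0.002018
P(Satellite uplink lost) [OR] = 1 − (1−0.372817) × (1−0.002018) × (1−0.15) × (1−0.27) = 0.611618
Rounded to 4 decimal places: P(Satellite uplink lost) ≈ 0.6116.

0.6116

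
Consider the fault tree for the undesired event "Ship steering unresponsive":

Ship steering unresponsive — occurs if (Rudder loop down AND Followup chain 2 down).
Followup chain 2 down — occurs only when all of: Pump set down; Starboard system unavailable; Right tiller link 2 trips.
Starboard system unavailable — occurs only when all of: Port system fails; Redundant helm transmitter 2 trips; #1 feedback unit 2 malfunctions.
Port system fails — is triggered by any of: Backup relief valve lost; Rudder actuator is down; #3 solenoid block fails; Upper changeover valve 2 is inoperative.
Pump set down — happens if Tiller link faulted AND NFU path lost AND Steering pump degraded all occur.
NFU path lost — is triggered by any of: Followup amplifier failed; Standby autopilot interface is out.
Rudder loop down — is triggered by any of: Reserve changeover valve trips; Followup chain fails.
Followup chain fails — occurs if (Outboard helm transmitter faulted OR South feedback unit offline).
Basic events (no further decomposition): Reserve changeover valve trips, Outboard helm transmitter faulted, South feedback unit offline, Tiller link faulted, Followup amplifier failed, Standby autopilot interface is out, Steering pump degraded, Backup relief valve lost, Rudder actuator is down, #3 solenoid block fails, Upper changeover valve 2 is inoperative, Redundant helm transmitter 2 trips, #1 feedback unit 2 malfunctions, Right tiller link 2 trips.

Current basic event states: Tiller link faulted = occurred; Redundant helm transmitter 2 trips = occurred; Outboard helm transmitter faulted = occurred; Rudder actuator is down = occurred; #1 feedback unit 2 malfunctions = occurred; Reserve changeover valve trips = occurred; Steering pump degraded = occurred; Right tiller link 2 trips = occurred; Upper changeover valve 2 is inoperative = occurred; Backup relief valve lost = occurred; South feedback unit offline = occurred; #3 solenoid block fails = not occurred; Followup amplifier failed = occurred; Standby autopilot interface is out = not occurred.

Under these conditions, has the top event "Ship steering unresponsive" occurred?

Followup chain fails [OR]: Outboard helm transmitter faulted=occurs, South feedback unit offline=occurs → at least one input occurs → occurs.
Rudder loop down [OR]: Reserve changeover valve trips=occurs, Followup chain fails=occurs → at least one input occurs → occurs.
NFU path lost [OR]: Followup amplifier failed=occurs, Standby autopilot interface is out=not → at least one input occurs → occurs.
Pump set down [AND]: Tiller link faulted=occurs, NFU path lost=occurs, Steering pump degraded=occurs → all inputs occur → occurs.
Port system fails [OR]: Backup relief valve lost=occurs, Rudder actuator is down=occurs, #3 solenoid block fails=not, Upper changeover valve 2 is inoperative=occurs → at least one input occurs → occurs.
Starboard system unavailable [AND]: Port system fails=occurs, Redundant helm transmitter 2 trips=occurs, #1 feedback unit 2 malfunctions=occurs → all inputs occur → occurs.
Followup chain 2 down [AND]: Pump set down=occurs, Starboard system unavailable=occurs, Right tiller link 2 trips=occurs → all inputs occur → occurs.
Ship steering unresponsive [AND]: Rudder loop down=occurs, Followup chain 2 down=occurs → all inputs occur → occurs.

Yes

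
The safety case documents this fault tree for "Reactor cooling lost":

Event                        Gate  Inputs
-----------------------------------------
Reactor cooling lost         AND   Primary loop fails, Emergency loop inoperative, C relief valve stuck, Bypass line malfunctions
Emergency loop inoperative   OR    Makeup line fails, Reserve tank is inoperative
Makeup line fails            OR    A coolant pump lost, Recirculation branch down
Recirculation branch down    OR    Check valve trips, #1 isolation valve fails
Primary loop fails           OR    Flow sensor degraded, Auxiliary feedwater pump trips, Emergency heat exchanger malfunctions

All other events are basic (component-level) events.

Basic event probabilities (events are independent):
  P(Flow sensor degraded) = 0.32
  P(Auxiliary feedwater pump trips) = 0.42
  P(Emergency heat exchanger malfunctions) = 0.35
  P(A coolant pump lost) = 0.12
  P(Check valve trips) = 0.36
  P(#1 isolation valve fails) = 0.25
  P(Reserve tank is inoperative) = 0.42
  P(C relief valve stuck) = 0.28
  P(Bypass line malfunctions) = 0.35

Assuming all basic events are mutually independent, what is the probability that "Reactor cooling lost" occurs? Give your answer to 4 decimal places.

P(Primary loop fails) [OR] = 1 − (1−0.32) × (1−0.42) × (1−0.35) = 0.743640
P(Recirculation branch down) [OR] = 1 − (1−0.36) × (1−0.25) = 0.520000
P(Makeup line fails) [OR] = 1 − (1−0.12) × (1−0.520000) = 0.577600
P(Emergency loop inoperative) [OR] = 1 − (1−0.577600) × (1−0.42) = 0.755008
P(Reactor cooling lost) [AND] = 0.743640 × 0.755008 × 0.28 × 0.35 = 0.055023
Rounded to 4 decimal places: P(Reactor cooling lost) ≈ 0.0550.

0.0550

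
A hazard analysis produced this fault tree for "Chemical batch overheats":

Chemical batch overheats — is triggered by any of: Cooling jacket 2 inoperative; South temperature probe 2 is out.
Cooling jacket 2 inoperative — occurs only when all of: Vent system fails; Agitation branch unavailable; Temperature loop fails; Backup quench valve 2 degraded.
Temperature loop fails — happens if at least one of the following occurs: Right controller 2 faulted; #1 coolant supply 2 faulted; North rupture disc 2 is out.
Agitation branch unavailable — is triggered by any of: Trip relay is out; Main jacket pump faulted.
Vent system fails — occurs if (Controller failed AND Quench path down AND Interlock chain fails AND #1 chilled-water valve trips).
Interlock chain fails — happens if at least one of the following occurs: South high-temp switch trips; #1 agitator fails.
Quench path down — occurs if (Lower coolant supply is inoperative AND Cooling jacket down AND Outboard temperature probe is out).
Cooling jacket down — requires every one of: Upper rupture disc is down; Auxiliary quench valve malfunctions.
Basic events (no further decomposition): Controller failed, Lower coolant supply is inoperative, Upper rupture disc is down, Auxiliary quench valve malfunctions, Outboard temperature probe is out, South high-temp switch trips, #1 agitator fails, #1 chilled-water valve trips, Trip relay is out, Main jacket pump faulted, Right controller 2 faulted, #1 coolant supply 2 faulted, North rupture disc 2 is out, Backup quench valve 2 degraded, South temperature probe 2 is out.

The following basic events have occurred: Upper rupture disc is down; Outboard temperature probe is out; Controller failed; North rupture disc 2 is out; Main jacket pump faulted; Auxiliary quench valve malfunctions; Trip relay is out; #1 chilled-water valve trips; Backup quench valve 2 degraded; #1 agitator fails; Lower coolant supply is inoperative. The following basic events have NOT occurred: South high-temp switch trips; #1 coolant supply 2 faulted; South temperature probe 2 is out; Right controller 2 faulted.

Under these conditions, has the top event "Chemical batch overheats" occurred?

Cooling jacket down [AND]: Upper rupture disc is down=occurs, Auxiliary quench valve malfunctions=occurs → all inputs occur → occurs.
Quench path down [AND]: Lower coolant supply is inoperative=occurs, Cooling jacket down=occurs, Outboard temperature probe is out=occurs → all inputs occur → occurs.
Interlock chain fails [OR]: South high-temp switch trips=not, #1 agitator fails=occurs → at least one input occurs → occurs.
Vent system fails [AND]: Controller failed=occurs, Quench path down=occurs, Interlock chain fails=occurs, #1 chilled-water valve trips=occurs → all inputs occur → occurs.
Agitation branch unavailable [OR]: Trip relay is out=occurs, Main jacket pump faulted=occurs → at least one input occurs → occurs.
Temperature loop fails [OR]: Right controller 2 faulted=not, #1 coolant supply 2 faulted=not, North rupture disc 2 is out=occurs → at least one input occurs → occurs.
Cooling jacket 2 inoperative [AND]: Vent system fails=occurs, Agitation branch unavailable=occurs, Temperature loop fails=occurs, Backup quench valve 2 degraded=occurs → all inputs occur → occurs.
Chemical batch overheats [OR]: Cooling jacket 2 inoperative=occurs, South temperature probe 2 is out=not → at least one input occurs → occurs.

Yes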